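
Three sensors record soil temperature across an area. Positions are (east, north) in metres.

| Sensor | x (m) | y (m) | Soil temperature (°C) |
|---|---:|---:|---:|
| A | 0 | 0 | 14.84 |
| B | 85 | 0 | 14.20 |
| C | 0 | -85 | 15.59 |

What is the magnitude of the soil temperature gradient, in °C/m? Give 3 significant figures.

∂T/∂x = (14.20 − 14.84) / (85 − 0) = -0.007529
∂T/∂y = (15.59 − 14.84) / (-85 − 0) = -0.008824
|∇f| = √(-0.007529² + -0.008824²) = 0.0116 °C/m

0.0116 °C/m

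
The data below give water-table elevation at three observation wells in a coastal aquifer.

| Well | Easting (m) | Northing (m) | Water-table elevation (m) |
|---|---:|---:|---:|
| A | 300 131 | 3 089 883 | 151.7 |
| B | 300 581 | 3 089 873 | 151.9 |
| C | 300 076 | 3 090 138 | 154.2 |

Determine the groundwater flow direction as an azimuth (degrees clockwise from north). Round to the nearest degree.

184°

Three-point gradient (reference A): Δ to B = (450, -10, +0.2), Δ to C = (-55, 255, +2.5).
∂h/∂x = +0.0006655, ∂h/∂y = +0.009947 (det = 114200).
Flow direction (−∇h) has components (-0.0006655 E, -0.009947 N).
Azimuth = atan2(E, N) = atan2(-0.0006655, -0.009947) = 183.8° ≈ 184°.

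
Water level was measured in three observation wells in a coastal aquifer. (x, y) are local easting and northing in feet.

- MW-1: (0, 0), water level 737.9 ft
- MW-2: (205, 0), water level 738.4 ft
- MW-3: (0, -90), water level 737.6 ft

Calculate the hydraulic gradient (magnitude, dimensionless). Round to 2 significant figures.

0.0041

∂h/∂x = (738.4 − 737.9) / (205 − 0) = +0.002439
∂h/∂y = (737.6 − 737.9) / (-90 − 0) = +0.003333
|∇h| = √(0.002439² + 0.003333²) = 0.00413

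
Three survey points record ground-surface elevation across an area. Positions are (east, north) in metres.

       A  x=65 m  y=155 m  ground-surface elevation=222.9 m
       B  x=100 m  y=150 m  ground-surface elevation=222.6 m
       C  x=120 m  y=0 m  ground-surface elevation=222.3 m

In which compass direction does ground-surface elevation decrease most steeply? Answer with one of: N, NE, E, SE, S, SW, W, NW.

E

Taking A as reference: B−A = (35, -5, -0.3); C−A = (55, -155, -0.6).
Determinant of the coordinate differences = 35·(-155) − 55·(-5) = -5150.
∂z/∂x = [(-0.3)·(-155) − (-0.6)·(-5)] / -5150 = -0.008447
∂z/∂y = [35·(-0.6) − 55·(-0.3)] / -5150 = +0.0008738
Steepest decrease is along −∇f = (+0.008447 E, -0.0008738 N) → east.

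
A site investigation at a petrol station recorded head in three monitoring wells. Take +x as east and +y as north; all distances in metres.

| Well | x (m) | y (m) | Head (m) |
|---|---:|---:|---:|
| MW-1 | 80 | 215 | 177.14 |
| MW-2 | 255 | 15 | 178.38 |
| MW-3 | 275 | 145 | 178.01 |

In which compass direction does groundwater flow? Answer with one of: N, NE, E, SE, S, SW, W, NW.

NW

With h = a·x + b·y + c and MW-1 as origin, the differences give:
  175·a + (-200)·b = +1.24
  195·a + (-70)·b = +0.87
Eliminate b (×(-70) and ×(-200), subtract): 26750·a = 87.200 → a = ∂h/∂x = +0.003260
Back-substitute: b = ∂h/∂y = -0.003348.
Flow = −∇h = (-0.003260 east, +0.003348 north), which points northwest.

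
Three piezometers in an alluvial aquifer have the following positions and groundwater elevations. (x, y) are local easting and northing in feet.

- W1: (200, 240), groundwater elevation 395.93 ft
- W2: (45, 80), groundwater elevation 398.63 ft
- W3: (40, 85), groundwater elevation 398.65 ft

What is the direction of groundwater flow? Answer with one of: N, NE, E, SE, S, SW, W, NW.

NE

Taking W1 as reference: W2−W1 = (-155, -160, +2.70); W3−W1 = (-160, -155, +2.72).
Determinant of the coordinate differences = (-155)·(-155) − (-160)·(-160) = -1575.
∂h/∂x = [(+2.70)·(-155) − (+2.72)·(-160)] / -1575 = -0.01060
∂h/∂y = [(-155)·(+2.72) − (-160)·(+2.70)] / -1575 = -0.006603
Flow = −∇h = (+0.01060 east, +0.006603 north), which points northeast.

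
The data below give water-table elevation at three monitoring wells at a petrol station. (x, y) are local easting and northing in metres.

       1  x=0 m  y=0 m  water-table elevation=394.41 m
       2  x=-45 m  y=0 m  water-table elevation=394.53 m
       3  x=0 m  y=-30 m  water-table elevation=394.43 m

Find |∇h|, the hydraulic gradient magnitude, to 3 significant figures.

∂h/∂x = (394.53 − 394.41) / (-45 − 0) = -0.002667
∂h/∂y = (394.43 − 394.41) / (-30 − 0) = -0.0006667
|∇h| = √(-0.002667² + -0.0006667²) = 0.002749

0.00275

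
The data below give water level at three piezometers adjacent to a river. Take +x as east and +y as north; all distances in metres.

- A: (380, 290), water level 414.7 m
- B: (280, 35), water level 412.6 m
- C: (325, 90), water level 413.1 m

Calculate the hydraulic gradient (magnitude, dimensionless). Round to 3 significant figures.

With h = a·x + b·y + c and A as origin, the differences give:
  (-100)·a + (-255)·b = -2.1
  (-55)·a + (-200)·b = -1.6
Eliminate b (×(-200) and ×(-255), subtract): 5975·a = 12.00 → a = ∂h/∂x = +0.002008
Back-substitute: b = ∂h/∂y = +0.007448.
|∇h| = √(0.002008² + 0.007448²) = 0.007714

0.00771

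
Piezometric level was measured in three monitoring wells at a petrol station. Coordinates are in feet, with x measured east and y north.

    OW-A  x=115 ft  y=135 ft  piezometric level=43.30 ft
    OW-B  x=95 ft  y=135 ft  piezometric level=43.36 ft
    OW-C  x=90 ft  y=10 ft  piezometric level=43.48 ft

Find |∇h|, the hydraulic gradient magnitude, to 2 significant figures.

0.0031

Differences from OW-A: to OW-B (Δx, Δy, Δh) = (-20, 0, +0.06); to OW-C = (-25, -125, +0.18).
Determinant of the coordinate differences = (-20)·(-125) − (-25)·0 = 2500.
∂h/∂x = [(+0.06)·(-125) − (+0.18)·0] / 2500 = -0.003000
∂h/∂y = [(-20)·(+0.18) − (-25)·(+0.06)] / 2500 = -0.0008400
|∇h| = √(-0.003000² + -0.0008400²) = 0.003115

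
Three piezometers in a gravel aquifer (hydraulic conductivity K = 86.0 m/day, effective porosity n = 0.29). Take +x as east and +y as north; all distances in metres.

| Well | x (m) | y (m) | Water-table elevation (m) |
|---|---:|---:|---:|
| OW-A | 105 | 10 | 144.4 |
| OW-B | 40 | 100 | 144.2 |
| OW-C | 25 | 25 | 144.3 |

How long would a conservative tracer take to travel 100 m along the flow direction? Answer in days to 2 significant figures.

190 days

With h = a·x + b·y + c and OW-A as origin, the differences give:
  (-65)·a + 90·b = -0.2
  (-80)·a + 15·b = -0.1
Eliminate b (×15 and ×90, subtract): 6225·a = 6.00 → a = ∂h/∂x = +0.0009639
Back-substitute: b = ∂h/∂y = -0.001526.
|∇h| = √(0.0009639² + -0.001526²) = 0.001805
Seepage velocity v = K·i/n = 86.0 × 0.001805 / 0.29 = 0.5353 m/day.
t = 100 / 0.5353 = 186.8 days.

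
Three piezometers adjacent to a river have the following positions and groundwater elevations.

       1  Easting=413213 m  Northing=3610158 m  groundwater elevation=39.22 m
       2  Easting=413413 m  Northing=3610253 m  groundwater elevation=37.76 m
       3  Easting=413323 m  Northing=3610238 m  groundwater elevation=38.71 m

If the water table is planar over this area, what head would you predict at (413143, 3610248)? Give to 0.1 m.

41.0 m

Taking 1 as reference: 2−1 = (200, 95, -1.46); 3−1 = (110, 80, -0.51).
Solve a·Δx + b·Δy = Δh: det = 200·80 − 110·95 = 5550.
∂h/∂x = [(-1.46)·80 − (-0.51)·95] / 5550 = -0.01232
∂h/∂y = [200·(-0.51) − 110·(-1.46)] / 5550 = +0.01056
h(413143, 3610248) = 39.22 + (-0.01232)·(-70) + (+0.01056)·(90) = 39.22 +0.862 +0.950 = 41.032 m.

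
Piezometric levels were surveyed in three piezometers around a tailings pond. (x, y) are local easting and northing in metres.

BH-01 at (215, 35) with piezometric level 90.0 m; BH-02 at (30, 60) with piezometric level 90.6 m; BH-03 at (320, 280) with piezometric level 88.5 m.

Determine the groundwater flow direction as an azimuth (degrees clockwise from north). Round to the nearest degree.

Three-point gradient (reference BH-01): Δ to BH-02 = (-185, 25, +0.6), Δ to BH-03 = (105, 245, -1.5).
∂h/∂x = -0.003848, ∂h/∂y = -0.004473 (det = -47950).
Flow direction (−∇h) has components (+0.003848 E, +0.004473 N).
Azimuth = atan2(E, N) = atan2(+0.003848, +0.004473) = 40.7° ≈ 041°.

041°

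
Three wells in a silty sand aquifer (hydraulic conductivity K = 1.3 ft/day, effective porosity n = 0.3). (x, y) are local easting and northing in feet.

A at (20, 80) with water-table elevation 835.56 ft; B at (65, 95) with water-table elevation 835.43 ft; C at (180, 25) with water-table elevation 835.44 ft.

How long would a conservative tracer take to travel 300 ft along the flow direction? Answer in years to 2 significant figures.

Taking A as reference: B−A = (45, 15, -0.13); C−A = (160, -55, -0.12).
Determinant of the coordinate differences = 45·(-55) − 160·15 = -4875.
∂h/∂x = [(-0.13)·(-55) − (-0.12)·15] / -4875 = -0.001836
∂h/∂y = [45·(-0.12) − 160·(-0.13)] / -4875 = -0.003159
|∇h| = √(-0.001836² + -0.003159²) = 0.003654
Seepage velocity v = K·i/n = 1.3 × 0.003654 / 0.3 = 0.01583 ft/day.
t = 300 / 0.01583 = 1.895e+04 days = 51.9 years.

52 years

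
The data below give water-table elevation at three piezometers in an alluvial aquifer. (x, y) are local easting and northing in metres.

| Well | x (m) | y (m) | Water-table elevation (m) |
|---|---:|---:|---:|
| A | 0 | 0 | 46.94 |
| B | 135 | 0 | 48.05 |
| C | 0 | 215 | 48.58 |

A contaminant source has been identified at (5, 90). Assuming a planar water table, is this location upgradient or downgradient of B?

∂h/∂x = (48.05 − 46.94) / (135 − 0) = +0.008222
∂h/∂y = (48.58 − 46.94) / (215 − 0) = +0.007628
Head at (5, 90) = 46.94 + (+0.008222)·(5) + (+0.007628)·(90) = 47.67 m.
That is lower than the 48.05 m at B, so the point is downgradient.

downgradient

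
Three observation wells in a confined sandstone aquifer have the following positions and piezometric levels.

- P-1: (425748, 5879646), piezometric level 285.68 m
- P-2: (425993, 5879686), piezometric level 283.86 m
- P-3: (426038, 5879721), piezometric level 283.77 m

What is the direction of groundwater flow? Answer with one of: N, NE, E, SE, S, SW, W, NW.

Taking P-1 as reference: P-2−P-1 = (245, 40, -1.82); P-3−P-1 = (290, 75, -1.91).
Solve a·Δx + b·Δy = Δh: det = 245·75 − 290·40 = 6775.
∂h/∂x = [(-1.82)·75 − (-1.91)·40] / 6775 = -0.008871
∂h/∂y = [245·(-1.91) − 290·(-1.82)] / 6775 = +0.008834
Flow = −∇h = (+0.008871 east, -0.008834 north), which points southeast.

SE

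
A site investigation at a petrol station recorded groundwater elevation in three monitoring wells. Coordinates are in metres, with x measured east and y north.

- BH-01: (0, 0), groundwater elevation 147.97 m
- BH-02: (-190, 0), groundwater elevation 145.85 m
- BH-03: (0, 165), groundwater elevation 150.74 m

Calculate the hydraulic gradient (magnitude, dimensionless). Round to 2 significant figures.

0.020

∂h/∂x = (145.85 − 147.97) / (-190 − 0) = +0.01116
∂h/∂y = (150.74 − 147.97) / (165 − 0) = +0.01679
|∇h| = √(0.01116² + 0.01679²) = 0.02016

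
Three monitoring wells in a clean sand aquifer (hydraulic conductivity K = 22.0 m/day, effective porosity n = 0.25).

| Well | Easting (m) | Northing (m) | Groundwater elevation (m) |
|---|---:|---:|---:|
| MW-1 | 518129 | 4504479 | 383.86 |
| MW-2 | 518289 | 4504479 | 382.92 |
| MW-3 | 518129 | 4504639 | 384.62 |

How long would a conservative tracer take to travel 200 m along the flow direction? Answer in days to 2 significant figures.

∂h/∂x = (382.92 − 383.86) / (518289 − 518129) = -0.005875
∂h/∂y = (384.62 − 383.86) / (4504639 − 4504479) = +0.004750
|∇h| = √(-0.005875² + 0.004750²) = 0.007555
Seepage velocity v = K·i/n = 22.0 × 0.007555 / 0.25 = 0.6648 m/day.
t = 200 / 0.6648 = 300.8 days.

300 days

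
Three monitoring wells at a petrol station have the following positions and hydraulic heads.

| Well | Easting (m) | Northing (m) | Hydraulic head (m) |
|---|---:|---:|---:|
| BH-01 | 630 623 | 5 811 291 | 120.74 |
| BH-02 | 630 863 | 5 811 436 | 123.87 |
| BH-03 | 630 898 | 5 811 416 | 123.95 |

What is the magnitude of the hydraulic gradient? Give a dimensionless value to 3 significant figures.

Taking BH-01 as reference: BH-02−BH-01 = (240, 145, +3.13); BH-03−BH-01 = (275, 125, +3.21).
Determinant of the coordinate differences = 240·125 − 275·145 = -9875.
∂h/∂x = [(+3.13)·125 − (+3.21)·145] / -9875 = +0.007514
∂h/∂y = [240·(+3.21) − 275·(+3.13)] / -9875 = +0.009149
|∇h| = √(0.007514² + 0.009149²) = 0.01184

0.0118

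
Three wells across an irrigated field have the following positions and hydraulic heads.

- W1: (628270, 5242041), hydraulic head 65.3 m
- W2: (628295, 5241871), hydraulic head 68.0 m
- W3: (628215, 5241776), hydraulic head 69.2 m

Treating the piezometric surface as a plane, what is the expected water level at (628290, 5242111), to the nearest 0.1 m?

64.3 m

Differences from W1: to W2 (Δx, Δy, Δh) = (25, -170, +2.7); to W3 = (-55, -265, +3.9).
Solve a·Δx + b·Δy = Δh: det = 25·(-265) − (-55)·(-170) = -15975.
∂h/∂x = [(+2.7)·(-265) − (+3.9)·(-170)] / -15975 = +0.003286
∂h/∂y = [25·(+3.9) − (-55)·(+2.7)] / -15975 = -0.01540
h(628290, 5242111) = 65.3 + (+0.003286)·(20) + (-0.01540)·(70) = 65.3 +0.066 -1.078 = 64.288 m.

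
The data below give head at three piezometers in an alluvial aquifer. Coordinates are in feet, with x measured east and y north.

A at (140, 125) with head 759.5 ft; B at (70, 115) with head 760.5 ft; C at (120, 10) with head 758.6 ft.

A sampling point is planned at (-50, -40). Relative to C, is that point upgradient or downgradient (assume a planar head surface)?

Taking A as reference: B−A = (-70, -10, +1.0); C−A = (-20, -115, -0.9).
Determinant of the coordinate differences = (-70)·(-115) − (-20)·(-10) = 7850.
∂h/∂x = [(+1.0)·(-115) − (-0.9)·(-10)] / 7850 = -0.01580
∂h/∂y = [(-70)·(-0.9) − (-20)·(+1.0)] / 7850 = +0.01057
Head at (-50, -40) = 759.5 + (-0.01580)·(-190) + (+0.01057)·(-165) = 760.76 ft.
That is higher than the 758.6 ft at C, so the point is upgradient.

upgradient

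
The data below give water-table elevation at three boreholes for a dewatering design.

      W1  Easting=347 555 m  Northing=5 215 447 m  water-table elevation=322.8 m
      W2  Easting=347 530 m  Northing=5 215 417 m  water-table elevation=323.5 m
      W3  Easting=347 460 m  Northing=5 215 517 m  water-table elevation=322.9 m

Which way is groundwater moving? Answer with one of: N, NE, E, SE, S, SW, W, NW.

Taking W1 as reference: W2−W1 = (-25, -30, +0.7); W3−W1 = (-95, 70, +0.1).
Determinant of the coordinate differences = (-25)·70 − (-95)·(-30) = -4600.
∂h/∂x = [(+0.7)·70 − (+0.1)·(-30)] / -4600 = -0.01130
∂h/∂y = [(-25)·(+0.1) − (-95)·(+0.7)] / -4600 = -0.01391
Flow = −∇h = (+0.01130 east, +0.01391 north), which points northeast.

NE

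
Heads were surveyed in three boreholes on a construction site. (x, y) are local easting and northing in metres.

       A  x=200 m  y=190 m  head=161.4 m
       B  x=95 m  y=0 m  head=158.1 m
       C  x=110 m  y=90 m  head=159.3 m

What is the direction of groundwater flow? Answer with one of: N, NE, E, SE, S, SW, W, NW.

SW

Three-point gradient (reference A): Δ to B = (-105, -190, -3.3), Δ to C = (-90, -100, -2.1).
∂h/∂x = +0.01045, ∂h/∂y = +0.01159 (det = -6600).
Flow = −∇h = (-0.01045 east, -0.01159 north), which points southwest.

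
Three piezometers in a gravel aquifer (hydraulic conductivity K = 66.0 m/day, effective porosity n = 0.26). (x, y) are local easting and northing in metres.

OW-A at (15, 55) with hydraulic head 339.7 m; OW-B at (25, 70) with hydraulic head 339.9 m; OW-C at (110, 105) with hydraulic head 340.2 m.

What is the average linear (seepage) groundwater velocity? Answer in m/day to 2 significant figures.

Three-point gradient (reference OW-A): Δ to OW-B = (10, 15, +0.2), Δ to OW-C = (95, 50, +0.5).
∂h/∂x = -0.002703, ∂h/∂y = +0.01514 (det = -925).
|∇h| = √(-0.002703² + 0.01514²) = 0.01538
Seepage velocity v = K·i/n = 66.0 × 0.01538 / 0.26 = 3.904 m/day.

3.9 m/day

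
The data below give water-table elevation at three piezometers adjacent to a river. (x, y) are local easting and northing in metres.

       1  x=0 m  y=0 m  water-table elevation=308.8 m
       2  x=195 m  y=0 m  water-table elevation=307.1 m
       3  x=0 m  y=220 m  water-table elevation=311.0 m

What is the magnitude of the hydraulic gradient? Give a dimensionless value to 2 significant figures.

0.013

∂h/∂x = (307.1 − 308.8) / (195 − 0) = -0.008718
∂h/∂y = (311.0 − 308.8) / (220 − 0) = +0.010000
|∇h| = √(-0.008718² + 0.010000²) = 0.01327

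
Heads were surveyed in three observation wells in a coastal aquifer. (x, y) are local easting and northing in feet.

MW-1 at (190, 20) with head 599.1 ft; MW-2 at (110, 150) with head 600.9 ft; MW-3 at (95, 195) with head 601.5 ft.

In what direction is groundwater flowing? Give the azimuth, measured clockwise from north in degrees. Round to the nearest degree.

Three-point gradient (reference MW-1): Δ to MW-2 = (-80, 130, +1.8), Δ to MW-3 = (-95, 175, +2.4).
∂h/∂x = -0.001818, ∂h/∂y = +0.01273 (det = -1650).
Flow direction (−∇h) has components (+0.001818 E, -0.01273 N).
Azimuth = atan2(E, N) = atan2(+0.001818, -0.01273) = 171.9° ≈ 172°.

172°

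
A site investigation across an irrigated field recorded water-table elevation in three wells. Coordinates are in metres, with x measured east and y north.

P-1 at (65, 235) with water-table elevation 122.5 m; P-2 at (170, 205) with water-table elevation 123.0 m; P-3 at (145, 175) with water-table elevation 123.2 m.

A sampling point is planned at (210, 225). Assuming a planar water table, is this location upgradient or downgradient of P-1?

Three-point gradient (reference P-1): Δ to P-2 = (105, -30, +0.5), Δ to P-3 = (80, -60, +0.7).
∂h/∂x = +0.002308, ∂h/∂y = -0.008590 (det = -3900).
Head at (210, 225) = 122.5 + (+0.002308)·(145) + (-0.008590)·(-10) = 122.92 m.
That is higher than the 122.5 m at P-1, so the point is upgradient.

upgradient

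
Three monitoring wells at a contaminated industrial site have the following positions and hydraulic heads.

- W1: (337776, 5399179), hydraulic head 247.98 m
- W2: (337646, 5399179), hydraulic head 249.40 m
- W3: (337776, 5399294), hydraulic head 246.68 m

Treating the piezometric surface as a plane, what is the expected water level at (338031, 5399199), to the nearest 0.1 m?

245.0 m

∂h/∂x = (249.40 − 247.98) / (337646 − 337776) = -0.01092
∂h/∂y = (246.68 − 247.98) / (5399294 − 5399179) = -0.01130
h(338031, 5399199) = 247.98 + (-0.01092)·(255) + (-0.01130)·(20) = 247.98 -2.785 -0.226 = 244.969 m.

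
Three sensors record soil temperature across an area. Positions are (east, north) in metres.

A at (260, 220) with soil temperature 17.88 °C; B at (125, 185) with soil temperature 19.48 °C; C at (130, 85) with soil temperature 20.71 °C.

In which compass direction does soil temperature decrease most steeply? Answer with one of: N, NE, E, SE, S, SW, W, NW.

NE

Three-point gradient (reference A): Δ to B = (-135, -35, +1.60), Δ to C = (-130, -135, +2.83).
∂T/∂x = -0.008552, ∂T/∂y = -0.01273 (det = 13675).
Steepest decrease is along −∇f = (+0.008552 E, +0.01273 N) → northeast.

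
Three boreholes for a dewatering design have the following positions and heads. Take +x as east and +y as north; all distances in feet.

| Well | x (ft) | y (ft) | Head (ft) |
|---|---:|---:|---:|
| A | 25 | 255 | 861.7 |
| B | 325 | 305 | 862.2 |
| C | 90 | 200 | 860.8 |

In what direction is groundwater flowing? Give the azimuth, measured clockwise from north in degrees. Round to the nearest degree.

Differences from A: to B (Δx, Δy, Δh) = (300, 50, +0.5); to C = (65, -55, -0.9).
Solve a·Δx + b·Δy = Δh: det = 300·(-55) − 65·50 = -19750.
∂h/∂x = [(+0.5)·(-55) − (-0.9)·50] / -19750 = -0.0008861
∂h/∂y = [300·(-0.9) − 65·(+0.5)] / -19750 = +0.01532
Flow direction (−∇h) has components (+0.0008861 E, -0.01532 N).
Azimuth = atan2(E, N) = atan2(+0.0008861, -0.01532) = 176.7° ≈ 177°.

177°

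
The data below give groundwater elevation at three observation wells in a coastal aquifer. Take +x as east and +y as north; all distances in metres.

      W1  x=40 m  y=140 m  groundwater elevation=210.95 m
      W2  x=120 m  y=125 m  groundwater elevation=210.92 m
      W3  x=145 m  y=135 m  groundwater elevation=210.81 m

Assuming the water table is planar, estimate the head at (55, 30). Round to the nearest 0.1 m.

Three-point gradient (reference W1): Δ to W2 = (80, -15, -0.03), Δ to W3 = (105, -5, -0.14).
∂h/∂x = -0.001660, ∂h/∂y = -0.006851 (det = 1175).
h(55, 30) = 210.95 + (-0.001660)·(15) + (-0.006851)·(-110) = 210.95 -0.025 +0.754 = 211.679 m.

211.7 m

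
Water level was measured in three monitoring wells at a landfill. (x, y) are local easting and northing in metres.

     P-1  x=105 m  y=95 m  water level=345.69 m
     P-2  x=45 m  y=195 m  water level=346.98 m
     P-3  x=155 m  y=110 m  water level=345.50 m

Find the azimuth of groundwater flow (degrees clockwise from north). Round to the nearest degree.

144°

Taking P-1 as reference: P-2−P-1 = (-60, 100, +1.29); P-3−P-1 = (50, 15, -0.19).
Determinant of the coordinate differences = (-60)·15 − 50·100 = -5900.
∂h/∂x = [(+1.29)·15 − (-0.19)·100] / -5900 = -0.006500
∂h/∂y = [(-60)·(-0.19) − 50·(+1.29)] / -5900 = +0.009000
Flow direction (−∇h) has components (+0.006500 E, -0.009000 N).
Azimuth = atan2(E, N) = atan2(+0.006500, -0.009000) = 144.2° ≈ 144°.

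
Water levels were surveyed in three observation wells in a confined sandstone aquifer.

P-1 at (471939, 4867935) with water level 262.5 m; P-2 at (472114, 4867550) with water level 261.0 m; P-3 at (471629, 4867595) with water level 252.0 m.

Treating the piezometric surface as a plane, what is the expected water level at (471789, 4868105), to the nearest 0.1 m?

261.7 m

Taking P-1 as reference: P-2−P-1 = (175, -385, -1.5); P-3−P-1 = (-310, -340, -10.5).
Determinant of the coordinate differences = 175·(-340) − (-310)·(-385) = -178850.
∂h/∂x = [(-1.5)·(-340) − (-10.5)·(-385)] / -178850 = +0.01975
∂h/∂y = [175·(-10.5) − (-310)·(-1.5)] / -178850 = +0.01287
h(471789, 4868105) = 262.5 + (+0.01975)·(-150) + (+0.01287)·(170) = 262.5 -2.963 +2.189 = 261.726 m.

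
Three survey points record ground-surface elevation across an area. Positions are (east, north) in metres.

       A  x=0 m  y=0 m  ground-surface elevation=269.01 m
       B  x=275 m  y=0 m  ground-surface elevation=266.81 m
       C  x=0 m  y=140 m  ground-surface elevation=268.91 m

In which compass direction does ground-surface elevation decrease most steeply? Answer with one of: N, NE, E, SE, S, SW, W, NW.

∂z/∂x = (266.81 − 269.01) / (275 − 0) = -0.008000
∂z/∂y = (268.91 − 269.01) / (140 − 0) = -0.0007143
Steepest decrease is along −∇f = (+0.008000 E, +0.0007143 N) → east.

E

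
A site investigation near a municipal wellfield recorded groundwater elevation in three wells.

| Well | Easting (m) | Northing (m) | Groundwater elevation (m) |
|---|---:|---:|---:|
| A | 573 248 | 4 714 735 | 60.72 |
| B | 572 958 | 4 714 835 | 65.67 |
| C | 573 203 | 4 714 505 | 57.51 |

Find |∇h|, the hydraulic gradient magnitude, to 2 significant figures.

Three-point gradient (reference A): Δ to B = (-290, 100, +4.95), Δ to C = (-45, -230, -3.21).
∂h/∂x = -0.01148, ∂h/∂y = +0.01620 (det = 71200).
|∇h| = √(-0.01148² + 0.01620²) = 0.01986

0.020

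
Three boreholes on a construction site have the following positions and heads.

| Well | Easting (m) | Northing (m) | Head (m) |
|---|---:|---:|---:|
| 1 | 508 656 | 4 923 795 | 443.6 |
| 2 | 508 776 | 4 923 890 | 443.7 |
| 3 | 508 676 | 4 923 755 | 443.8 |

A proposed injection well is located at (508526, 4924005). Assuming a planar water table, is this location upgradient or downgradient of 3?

downgradient

With h = a·x + b·y + c and 1 as origin, the differences give:
  120·a + 95·b = +0.1
  20·a + (-40)·b = +0.2
Eliminate b (×(-40) and ×95, subtract): -6700·a = -23.00 → a = ∂h/∂x = +0.003433
Back-substitute: b = ∂h/∂y = -0.003284.
Head at (508526, 4924005) = 443.6 + (+0.003433)·(-130) + (-0.003284)·(210) = 442.46 m.
That is lower than the 443.8 m at 3, so the point is downgradient.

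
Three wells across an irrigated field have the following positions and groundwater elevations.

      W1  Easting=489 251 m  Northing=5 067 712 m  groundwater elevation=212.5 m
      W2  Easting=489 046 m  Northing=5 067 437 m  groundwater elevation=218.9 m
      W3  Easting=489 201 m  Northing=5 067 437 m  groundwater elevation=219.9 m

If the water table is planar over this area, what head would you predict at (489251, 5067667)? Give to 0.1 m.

Differences from W1: to W2 (Δx, Δy, Δh) = (-205, -275, +6.4); to W3 = (-50, -275, +7.4).
Solve a·Δx + b·Δy = Δh: det = (-205)·(-275) − (-50)·(-275) = 42625.
∂h/∂x = [(+6.4)·(-275) − (+7.4)·(-275)] / 42625 = +0.006452
∂h/∂y = [(-205)·(+7.4) − (-50)·(+6.4)] / 42625 = -0.02808
h(489251, 5067667) = 212.5 + (+0.006452)·(0) + (-0.02808)·(-45) = 212.5 +0.000 +1.264 = 213.764 m.

213.8 m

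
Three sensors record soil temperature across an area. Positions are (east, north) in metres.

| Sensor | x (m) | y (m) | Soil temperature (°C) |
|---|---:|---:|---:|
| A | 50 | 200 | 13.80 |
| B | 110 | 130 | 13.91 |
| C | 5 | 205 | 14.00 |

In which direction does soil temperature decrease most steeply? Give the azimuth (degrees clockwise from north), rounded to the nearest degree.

Differences from A: to B (Δx, Δy, Δh) = (60, -70, +0.11); to C = (-45, 5, +0.20).
Determinant of the coordinate differences = 60·5 − (-45)·(-70) = -2850.
∂T/∂x = [(+0.11)·5 − (+0.20)·(-70)] / -2850 = -0.005105
∂T/∂y = [60·(+0.20) − (-45)·(+0.11)] / -2850 = -0.005947
Steepest decrease is along −∇f: components (+0.005105 E, +0.005947 N).
Azimuth = atan2(+0.005105, +0.005947) = 40.6° ≈ 041°.

041°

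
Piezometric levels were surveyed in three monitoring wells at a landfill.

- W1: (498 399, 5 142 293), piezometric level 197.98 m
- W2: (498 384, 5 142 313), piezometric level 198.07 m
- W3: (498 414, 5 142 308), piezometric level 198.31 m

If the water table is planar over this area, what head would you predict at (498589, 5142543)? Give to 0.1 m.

With h = a·x + b·y + c and W1 as origin, the differences give:
  (-15)·a + 20·b = +0.09
  15·a + 15·b = +0.33
Eliminate b (×15 and ×20, subtract): -525·a = -5.250 → a = ∂h/∂x = +0.01000
Back-substitute: b = ∂h/∂y = +0.01200.
h(498589, 5142543) = 197.98 + (+0.01000)·(190) + (+0.01200)·(250) = 197.98 +1.900 +3.000 = 202.880 m.

202.9 m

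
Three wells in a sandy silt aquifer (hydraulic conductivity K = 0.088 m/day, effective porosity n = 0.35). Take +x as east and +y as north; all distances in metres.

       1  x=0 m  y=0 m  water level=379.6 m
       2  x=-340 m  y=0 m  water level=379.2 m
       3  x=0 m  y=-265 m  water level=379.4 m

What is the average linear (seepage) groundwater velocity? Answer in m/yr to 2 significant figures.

0.13 m/yr

∂h/∂x = (379.2 − 379.6) / (-340 − 0) = +0.001176
∂h/∂y = (379.4 − 379.6) / (-265 − 0) = +0.0007547
|∇h| = √(0.001176² + 0.0007547²) = 0.001397
Seepage velocity v = K·i/n = 0.088 × 0.001397 / 0.35 = 0.0003512 m/day = 0.1283 m/yr.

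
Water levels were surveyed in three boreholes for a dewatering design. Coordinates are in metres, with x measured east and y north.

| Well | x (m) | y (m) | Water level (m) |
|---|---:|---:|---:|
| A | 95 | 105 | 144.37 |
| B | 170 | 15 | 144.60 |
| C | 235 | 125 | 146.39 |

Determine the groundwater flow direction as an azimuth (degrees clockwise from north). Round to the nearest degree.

237°

Differences from A: to B (Δx, Δy, Δh) = (75, -90, +0.23); to C = (140, 20, +2.02).
Solve a·Δx + b·Δy = Δh: det = 75·20 − 140·(-90) = 14100.
∂h/∂x = [(+0.23)·20 − (+2.02)·(-90)] / 14100 = +0.01322
∂h/∂y = [75·(+2.02) − 140·(+0.23)] / 14100 = +0.008461
Flow direction (−∇h) has components (-0.01322 E, -0.008461 N).
Azimuth = atan2(E, N) = atan2(-0.01322, -0.008461) = 237.4° ≈ 237°.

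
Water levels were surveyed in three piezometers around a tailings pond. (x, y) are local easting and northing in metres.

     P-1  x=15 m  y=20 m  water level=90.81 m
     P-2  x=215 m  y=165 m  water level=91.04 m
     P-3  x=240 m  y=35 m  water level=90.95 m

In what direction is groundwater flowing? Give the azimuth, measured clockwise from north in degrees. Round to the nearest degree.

With h = a·x + b·y + c and P-1 as origin, the differences give:
  200·a + 145·b = +0.23
  225·a + 15·b = +0.14
Eliminate b (×15 and ×145, subtract): -29625·a = -16.850 → a = ∂h/∂x = +0.0005688
Back-substitute: b = ∂h/∂y = +0.0008017.
Flow direction (−∇h) has components (-0.0005688 E, -0.0008017 N).
Azimuth = atan2(E, N) = atan2(-0.0005688, -0.0008017) = 215.4° ≈ 215°.

215°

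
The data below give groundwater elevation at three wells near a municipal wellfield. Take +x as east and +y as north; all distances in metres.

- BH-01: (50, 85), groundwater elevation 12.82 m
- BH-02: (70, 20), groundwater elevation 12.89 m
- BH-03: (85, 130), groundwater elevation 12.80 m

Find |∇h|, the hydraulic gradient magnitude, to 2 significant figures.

Three-point gradient (reference BH-01): Δ to BH-02 = (20, -65, +0.07), Δ to BH-03 = (35, 45, -0.02).
∂h/∂x = +0.0005827, ∂h/∂y = -0.0008976 (det = 3175).
|∇h| = √(0.0005827² + -0.0008976²) = 0.00107

0.0011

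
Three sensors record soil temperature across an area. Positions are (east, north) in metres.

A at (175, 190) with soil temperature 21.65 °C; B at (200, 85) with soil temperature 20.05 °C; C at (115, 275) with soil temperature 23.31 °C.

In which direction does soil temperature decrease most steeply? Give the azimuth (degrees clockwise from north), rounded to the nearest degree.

With T = a·x + b·y + c and A as origin, the differences give:
  25·a + (-105)·b = -1.60
  (-60)·a + 85·b = +1.66
Eliminate b (×85 and ×(-105), subtract): -4175·a = 38.300 → a = ∂T/∂x = -0.009174
Back-substitute: b = ∂T/∂y = +0.01305.
Steepest decrease is along −∇f: components (+0.009174 E, -0.01305 N).
Azimuth = atan2(+0.009174, -0.01305) = 144.9° ≈ 145°.

145°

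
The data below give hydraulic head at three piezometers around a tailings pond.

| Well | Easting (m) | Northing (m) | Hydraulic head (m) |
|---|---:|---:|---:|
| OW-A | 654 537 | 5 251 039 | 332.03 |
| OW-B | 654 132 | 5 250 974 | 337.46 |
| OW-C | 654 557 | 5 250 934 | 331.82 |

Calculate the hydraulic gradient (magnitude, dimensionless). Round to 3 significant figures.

0.0133

Taking OW-A as reference: OW-B−OW-A = (-405, -65, +5.43); OW-C−OW-A = (20, -105, -0.21).
Solve a·Δx + b·Δy = Δh: det = (-405)·(-105) − 20·(-65) = 43825.
∂h/∂x = [(+5.43)·(-105) − (-0.21)·(-65)] / 43825 = -0.01332
∂h/∂y = [(-405)·(-0.21) − 20·(+5.43)] / 43825 = -0.0005374
|∇h| = √(-0.01332² + -0.0005374²) = 0.01333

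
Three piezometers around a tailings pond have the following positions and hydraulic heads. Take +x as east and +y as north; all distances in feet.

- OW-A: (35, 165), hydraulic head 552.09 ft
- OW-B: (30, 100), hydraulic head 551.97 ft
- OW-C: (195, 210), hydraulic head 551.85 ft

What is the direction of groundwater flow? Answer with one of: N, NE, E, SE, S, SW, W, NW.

With h = a·x + b·y + c and OW-A as origin, the differences give:
  (-5)·a + (-65)·b = -0.12
  160·a + 45·b = -0.24
Eliminate b (×45 and ×(-65), subtract): 10175·a = -21.000 → a = ∂h/∂x = -0.002064
Back-substitute: b = ∂h/∂y = +0.002005.
Flow = −∇h = (+0.002064 east, -0.002005 north), which points southeast.

SE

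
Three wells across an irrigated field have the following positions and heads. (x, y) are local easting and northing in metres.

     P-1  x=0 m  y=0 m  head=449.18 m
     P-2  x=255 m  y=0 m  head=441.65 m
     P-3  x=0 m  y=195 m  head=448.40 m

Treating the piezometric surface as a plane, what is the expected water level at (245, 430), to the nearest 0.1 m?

∂h/∂x = (441.65 − 449.18) / (255 − 0) = -0.02953
∂h/∂y = (448.40 − 449.18) / (195 − 0) = -0.004000
h(245, 430) = 449.18 + (-0.02953)·(245) + (-0.004000)·(430) = 449.18 -7.235 -1.720 = 440.225 m.

440.2 m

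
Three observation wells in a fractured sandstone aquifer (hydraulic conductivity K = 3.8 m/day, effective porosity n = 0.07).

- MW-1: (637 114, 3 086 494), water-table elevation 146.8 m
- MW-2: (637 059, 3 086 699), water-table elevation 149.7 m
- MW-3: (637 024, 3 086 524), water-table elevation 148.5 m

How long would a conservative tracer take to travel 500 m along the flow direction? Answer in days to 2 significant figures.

500 days

Differences from MW-1: to MW-2 (Δx, Δy, Δh) = (-55, 205, +2.9); to MW-3 = (-90, 30, +1.7).
Determinant of the coordinate differences = (-55)·30 − (-90)·205 = 16800.
∂h/∂x = [(+2.9)·30 − (+1.7)·205] / 16800 = -0.01557
∂h/∂y = [(-55)·(+1.7) − (-90)·(+2.9)] / 16800 = +0.009970
|∇h| = √(-0.01557² + 0.009970²) = 0.01849
Seepage velocity v = K·i/n = 3.8 × 0.01849 / 0.07 = 1.004 m/day.
t = 500 / 1.004 = 498 days.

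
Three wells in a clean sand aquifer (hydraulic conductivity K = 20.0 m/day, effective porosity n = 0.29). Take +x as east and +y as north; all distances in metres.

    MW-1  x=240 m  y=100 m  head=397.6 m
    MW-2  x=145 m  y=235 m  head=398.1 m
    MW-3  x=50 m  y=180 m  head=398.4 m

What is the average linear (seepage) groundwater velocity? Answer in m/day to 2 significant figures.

0.27 m/day

Taking MW-1 as reference: MW-2−MW-1 = (-95, 135, +0.5); MW-3−MW-1 = (-190, 80, +0.8).
Determinant of the coordinate differences = (-95)·80 − (-190)·135 = 18050.
∂h/∂x = [(+0.5)·80 − (+0.8)·135] / 18050 = -0.003767
∂h/∂y = [(-95)·(+0.8) − (-190)·(+0.5)] / 18050 = +0.001053
|∇h| = √(-0.003767² + 0.001053²) = 0.003911
Seepage velocity v = K·i/n = 20.0 × 0.003911 / 0.29 = 0.2697 m/day.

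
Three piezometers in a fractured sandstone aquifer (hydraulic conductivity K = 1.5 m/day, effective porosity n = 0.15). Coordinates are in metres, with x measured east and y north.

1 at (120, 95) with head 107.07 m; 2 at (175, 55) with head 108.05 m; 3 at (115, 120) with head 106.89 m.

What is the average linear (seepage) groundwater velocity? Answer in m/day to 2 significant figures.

With h = a·x + b·y + c and 1 as origin, the differences give:
  55·a + (-40)·b = +0.98
  (-5)·a + 25·b = -0.18
Eliminate b (×25 and ×(-40), subtract): 1175·a = 17.300 → a = ∂h/∂x = +0.01472
Back-substitute: b = ∂h/∂y = -0.004255.
|∇h| = √(0.01472² + -0.004255²) = 0.01532
Seepage velocity v = K·i/n = 1.5 × 0.01532 / 0.15 = 0.1532 m/day.

0.15 m/day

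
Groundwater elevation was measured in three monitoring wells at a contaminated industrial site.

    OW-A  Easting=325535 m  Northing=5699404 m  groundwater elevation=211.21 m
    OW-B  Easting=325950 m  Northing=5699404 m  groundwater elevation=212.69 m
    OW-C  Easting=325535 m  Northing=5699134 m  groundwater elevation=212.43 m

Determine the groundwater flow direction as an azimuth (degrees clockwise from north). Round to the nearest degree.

∂h/∂x = (212.69 − 211.21) / (325950 − 325535) = +0.003566
∂h/∂y = (212.43 − 211.21) / (5699134 − 5699404) = -0.004519
Flow direction (−∇h) has components (-0.003566 E, +0.004519 N).
Azimuth = atan2(E, N) = atan2(-0.003566, +0.004519) = 321.7° ≈ 322°.

322°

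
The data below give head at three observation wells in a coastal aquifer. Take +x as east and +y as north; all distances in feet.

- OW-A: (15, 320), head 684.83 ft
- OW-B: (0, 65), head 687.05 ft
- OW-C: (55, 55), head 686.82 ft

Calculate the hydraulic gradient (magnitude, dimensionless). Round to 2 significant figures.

Differences from OW-A: to OW-B (Δx, Δy, Δh) = (-15, -255, +2.22); to OW-C = (40, -265, +1.99).
Determinant of the coordinate differences = (-15)·(-265) − 40·(-255) = 14175.
∂h/∂x = [(+2.22)·(-265) − (+1.99)·(-255)] / 14175 = -0.005704
∂h/∂y = [(-15)·(+1.99) − 40·(+2.22)] / 14175 = -0.008370
|∇h| = √(-0.005704² + -0.008370²) = 0.01013

0.010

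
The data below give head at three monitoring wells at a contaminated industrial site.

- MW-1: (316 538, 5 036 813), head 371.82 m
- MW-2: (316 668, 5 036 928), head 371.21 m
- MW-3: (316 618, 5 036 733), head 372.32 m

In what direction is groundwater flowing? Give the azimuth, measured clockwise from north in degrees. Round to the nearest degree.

356°

Taking MW-1 as reference: MW-2−MW-1 = (130, 115, -0.61); MW-3−MW-1 = (80, -80, +0.50).
Determinant of the coordinate differences = 130·(-80) − 80·115 = -19600.
∂h/∂x = [(-0.61)·(-80) − (+0.50)·115] / -19600 = +0.0004439
∂h/∂y = [130·(+0.50) − 80·(-0.61)] / -19600 = -0.005806
Flow direction (−∇h) has components (-0.0004439 E, +0.005806 N).
Azimuth = atan2(E, N) = atan2(-0.0004439, +0.005806) = 355.6° ≈ 356°.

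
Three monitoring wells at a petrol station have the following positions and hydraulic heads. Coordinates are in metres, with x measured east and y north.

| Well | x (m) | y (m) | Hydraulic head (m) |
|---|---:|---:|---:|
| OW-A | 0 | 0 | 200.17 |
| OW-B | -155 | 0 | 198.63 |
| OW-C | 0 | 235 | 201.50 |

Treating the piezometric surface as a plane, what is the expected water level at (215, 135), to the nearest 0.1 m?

203.1 m

∂h/∂x = (198.63 − 200.17) / (-155 − 0) = +0.009935
∂h/∂y = (201.50 − 200.17) / (235 − 0) = +0.005660
h(215, 135) = 200.17 + (+0.009935)·(215) + (+0.005660)·(135) = 200.17 +2.136 +0.764 = 203.070 m.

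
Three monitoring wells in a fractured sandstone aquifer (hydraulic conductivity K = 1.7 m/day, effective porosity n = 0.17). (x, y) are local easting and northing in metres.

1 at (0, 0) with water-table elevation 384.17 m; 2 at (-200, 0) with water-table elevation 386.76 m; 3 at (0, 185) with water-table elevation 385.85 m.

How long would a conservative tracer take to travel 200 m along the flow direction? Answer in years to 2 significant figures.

∂h/∂x = (386.76 − 384.17) / (-200 − 0) = -0.01295
∂h/∂y = (385.85 − 384.17) / (185 − 0) = +0.009081
|∇h| = √(-0.01295² + 0.009081²) = 0.01582
Seepage velocity v = K·i/n = 1.7 × 0.01582 / 0.17 = 0.1582 m/day.
t = 200 / 0.1582 = 1264 days = 3.46 years.

3.5 years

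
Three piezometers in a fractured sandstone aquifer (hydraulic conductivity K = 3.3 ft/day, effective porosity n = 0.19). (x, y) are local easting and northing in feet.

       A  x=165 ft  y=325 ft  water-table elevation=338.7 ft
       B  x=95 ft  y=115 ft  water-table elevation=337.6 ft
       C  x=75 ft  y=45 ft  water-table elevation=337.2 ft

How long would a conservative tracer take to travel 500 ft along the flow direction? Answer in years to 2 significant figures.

6.0 years

Three-point gradient (reference A): Δ to B = (-70, -210, -1.1), Δ to C = (-90, -280, -1.5).
∂h/∂x = -0.01000, ∂h/∂y = +0.008571 (det = 700).
|∇h| = √(-0.01000² + 0.008571²) = 0.01317
Seepage velocity v = K·i/n = 3.3 × 0.01317 / 0.19 = 0.2287 ft/day.
t = 500 / 0.2287 = 2186 days = 5.98 years.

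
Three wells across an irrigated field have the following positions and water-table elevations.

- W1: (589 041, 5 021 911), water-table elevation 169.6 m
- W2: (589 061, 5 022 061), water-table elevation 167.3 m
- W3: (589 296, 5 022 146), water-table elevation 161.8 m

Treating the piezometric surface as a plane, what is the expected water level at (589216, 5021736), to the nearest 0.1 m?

With h = a·x + b·y + c and W1 as origin, the differences give:
  20·a + 150·b = -2.3
  255·a + 235·b = -7.8
Eliminate b (×235 and ×150, subtract): -33550·a = 629.50 → a = ∂h/∂x = -0.01876
Back-substitute: b = ∂h/∂y = -0.01283.
h(589216, 5021736) = 169.6 + (-0.01876)·(175) + (-0.01283)·(-175) = 169.6 -3.284 +2.246 = 168.562 m.

168.6 m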